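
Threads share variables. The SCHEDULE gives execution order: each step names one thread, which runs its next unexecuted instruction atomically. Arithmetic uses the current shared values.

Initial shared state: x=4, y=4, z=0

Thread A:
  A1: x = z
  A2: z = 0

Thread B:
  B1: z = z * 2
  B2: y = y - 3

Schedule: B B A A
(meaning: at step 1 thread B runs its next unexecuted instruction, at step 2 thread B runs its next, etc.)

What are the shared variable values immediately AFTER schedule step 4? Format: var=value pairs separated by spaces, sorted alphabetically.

Answer: x=0 y=1 z=0

Derivation:
Step 1: thread B executes B1 (z = z * 2). Shared: x=4 y=4 z=0. PCs: A@0 B@1
Step 2: thread B executes B2 (y = y - 3). Shared: x=4 y=1 z=0. PCs: A@0 B@2
Step 3: thread A executes A1 (x = z). Shared: x=0 y=1 z=0. PCs: A@1 B@2
Step 4: thread A executes A2 (z = 0). Shared: x=0 y=1 z=0. PCs: A@2 B@2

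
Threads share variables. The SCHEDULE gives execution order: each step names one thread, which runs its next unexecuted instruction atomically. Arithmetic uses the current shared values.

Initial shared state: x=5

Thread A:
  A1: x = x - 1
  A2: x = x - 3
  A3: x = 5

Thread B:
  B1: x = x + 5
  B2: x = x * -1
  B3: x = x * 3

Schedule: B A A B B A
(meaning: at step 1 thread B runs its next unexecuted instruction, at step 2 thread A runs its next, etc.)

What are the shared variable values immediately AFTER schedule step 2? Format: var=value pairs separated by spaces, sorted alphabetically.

Step 1: thread B executes B1 (x = x + 5). Shared: x=10. PCs: A@0 B@1
Step 2: thread A executes A1 (x = x - 1). Shared: x=9. PCs: A@1 B@1

Answer: x=9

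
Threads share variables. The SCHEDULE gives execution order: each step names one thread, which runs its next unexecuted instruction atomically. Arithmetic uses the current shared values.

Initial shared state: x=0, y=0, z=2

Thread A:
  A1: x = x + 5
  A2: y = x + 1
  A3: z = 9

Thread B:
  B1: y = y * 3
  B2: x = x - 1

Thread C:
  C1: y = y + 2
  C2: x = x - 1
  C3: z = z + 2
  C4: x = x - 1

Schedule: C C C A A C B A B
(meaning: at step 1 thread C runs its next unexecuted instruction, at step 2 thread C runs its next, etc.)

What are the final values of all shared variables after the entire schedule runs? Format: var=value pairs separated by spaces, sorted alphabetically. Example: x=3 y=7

Answer: x=2 y=15 z=9

Derivation:
Step 1: thread C executes C1 (y = y + 2). Shared: x=0 y=2 z=2. PCs: A@0 B@0 C@1
Step 2: thread C executes C2 (x = x - 1). Shared: x=-1 y=2 z=2. PCs: A@0 B@0 C@2
Step 3: thread C executes C3 (z = z + 2). Shared: x=-1 y=2 z=4. PCs: A@0 B@0 C@3
Step 4: thread A executes A1 (x = x + 5). Shared: x=4 y=2 z=4. PCs: A@1 B@0 C@3
Step 5: thread A executes A2 (y = x + 1). Shared: x=4 y=5 z=4. PCs: A@2 B@0 C@3
Step 6: thread C executes C4 (x = x - 1). Shared: x=3 y=5 z=4. PCs: A@2 B@0 C@4
Step 7: thread B executes B1 (y = y * 3). Shared: x=3 y=15 z=4. PCs: A@2 B@1 C@4
Step 8: thread A executes A3 (z = 9). Shared: x=3 y=15 z=9. PCs: A@3 B@1 C@4
Step 9: thread B executes B2 (x = x - 1). Shared: x=2 y=15 z=9. PCs: A@3 B@2 C@4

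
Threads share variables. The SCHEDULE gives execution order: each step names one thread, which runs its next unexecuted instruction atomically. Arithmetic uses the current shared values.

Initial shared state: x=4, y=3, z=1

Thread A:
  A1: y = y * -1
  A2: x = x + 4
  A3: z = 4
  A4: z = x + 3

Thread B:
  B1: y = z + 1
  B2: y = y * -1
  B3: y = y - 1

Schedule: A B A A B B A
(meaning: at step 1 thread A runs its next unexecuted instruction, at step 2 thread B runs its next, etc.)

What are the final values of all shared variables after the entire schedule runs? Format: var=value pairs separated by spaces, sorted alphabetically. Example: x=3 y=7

Step 1: thread A executes A1 (y = y * -1). Shared: x=4 y=-3 z=1. PCs: A@1 B@0
Step 2: thread B executes B1 (y = z + 1). Shared: x=4 y=2 z=1. PCs: A@1 B@1
Step 3: thread A executes A2 (x = x + 4). Shared: x=8 y=2 z=1. PCs: A@2 B@1
Step 4: thread A executes A3 (z = 4). Shared: x=8 y=2 z=4. PCs: A@3 B@1
Step 5: thread B executes B2 (y = y * -1). Shared: x=8 y=-2 z=4. PCs: A@3 B@2
Step 6: thread B executes B3 (y = y - 1). Shared: x=8 y=-3 z=4. PCs: A@3 B@3
Step 7: thread A executes A4 (z = x + 3). Shared: x=8 y=-3 z=11. PCs: A@4 B@3

Answer: x=8 y=-3 z=11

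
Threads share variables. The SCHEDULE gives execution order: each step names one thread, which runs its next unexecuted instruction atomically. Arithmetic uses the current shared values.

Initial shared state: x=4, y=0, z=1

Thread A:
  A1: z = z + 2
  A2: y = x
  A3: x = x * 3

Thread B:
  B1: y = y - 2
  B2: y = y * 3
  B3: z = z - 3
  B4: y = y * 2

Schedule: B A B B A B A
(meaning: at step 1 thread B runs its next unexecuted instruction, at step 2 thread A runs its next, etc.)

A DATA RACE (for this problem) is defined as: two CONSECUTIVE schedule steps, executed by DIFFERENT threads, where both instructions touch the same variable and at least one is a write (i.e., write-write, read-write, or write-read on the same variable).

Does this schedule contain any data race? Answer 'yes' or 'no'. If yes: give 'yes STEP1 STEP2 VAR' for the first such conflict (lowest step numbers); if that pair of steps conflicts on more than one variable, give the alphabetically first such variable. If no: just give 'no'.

Steps 1,2: B(r=y,w=y) vs A(r=z,w=z). No conflict.
Steps 2,3: A(r=z,w=z) vs B(r=y,w=y). No conflict.
Steps 3,4: same thread (B). No race.
Steps 4,5: B(r=z,w=z) vs A(r=x,w=y). No conflict.
Steps 5,6: A(y = x) vs B(y = y * 2). RACE on y (W-W).
Steps 6,7: B(r=y,w=y) vs A(r=x,w=x). No conflict.
First conflict at steps 5,6.

Answer: yes 5 6 y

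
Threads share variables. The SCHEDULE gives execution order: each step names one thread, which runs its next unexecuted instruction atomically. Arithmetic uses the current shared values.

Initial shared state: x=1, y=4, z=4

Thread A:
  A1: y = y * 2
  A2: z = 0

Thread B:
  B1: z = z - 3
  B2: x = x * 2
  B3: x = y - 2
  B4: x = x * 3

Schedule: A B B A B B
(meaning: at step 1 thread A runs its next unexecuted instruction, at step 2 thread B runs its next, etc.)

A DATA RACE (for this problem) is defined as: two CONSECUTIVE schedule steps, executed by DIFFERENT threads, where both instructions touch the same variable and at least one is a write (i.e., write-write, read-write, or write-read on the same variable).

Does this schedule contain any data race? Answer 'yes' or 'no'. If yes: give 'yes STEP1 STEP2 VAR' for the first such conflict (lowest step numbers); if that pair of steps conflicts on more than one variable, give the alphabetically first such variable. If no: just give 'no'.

Answer: no

Derivation:
Steps 1,2: A(r=y,w=y) vs B(r=z,w=z). No conflict.
Steps 2,3: same thread (B). No race.
Steps 3,4: B(r=x,w=x) vs A(r=-,w=z). No conflict.
Steps 4,5: A(r=-,w=z) vs B(r=y,w=x). No conflict.
Steps 5,6: same thread (B). No race.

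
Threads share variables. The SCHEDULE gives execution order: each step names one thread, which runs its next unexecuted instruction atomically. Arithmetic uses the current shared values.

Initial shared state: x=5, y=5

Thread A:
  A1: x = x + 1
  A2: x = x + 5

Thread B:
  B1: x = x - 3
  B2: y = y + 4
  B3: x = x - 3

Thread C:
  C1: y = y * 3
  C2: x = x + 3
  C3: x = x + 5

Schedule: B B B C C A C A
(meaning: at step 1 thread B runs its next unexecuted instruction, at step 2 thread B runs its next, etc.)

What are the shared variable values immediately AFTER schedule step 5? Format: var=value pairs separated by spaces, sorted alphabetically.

Answer: x=2 y=27

Derivation:
Step 1: thread B executes B1 (x = x - 3). Shared: x=2 y=5. PCs: A@0 B@1 C@0
Step 2: thread B executes B2 (y = y + 4). Shared: x=2 y=9. PCs: A@0 B@2 C@0
Step 3: thread B executes B3 (x = x - 3). Shared: x=-1 y=9. PCs: A@0 B@3 C@0
Step 4: thread C executes C1 (y = y * 3). Shared: x=-1 y=27. PCs: A@0 B@3 C@1
Step 5: thread C executes C2 (x = x + 3). Shared: x=2 y=27. PCs: A@0 B@3 C@2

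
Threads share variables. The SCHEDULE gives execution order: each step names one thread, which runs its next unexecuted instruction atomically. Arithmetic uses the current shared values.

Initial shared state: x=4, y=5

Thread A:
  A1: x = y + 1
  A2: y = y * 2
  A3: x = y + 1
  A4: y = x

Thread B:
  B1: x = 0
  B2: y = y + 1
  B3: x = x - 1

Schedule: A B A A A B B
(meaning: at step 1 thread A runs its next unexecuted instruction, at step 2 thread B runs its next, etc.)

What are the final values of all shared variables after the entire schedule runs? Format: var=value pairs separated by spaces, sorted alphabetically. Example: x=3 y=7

Step 1: thread A executes A1 (x = y + 1). Shared: x=6 y=5. PCs: A@1 B@0
Step 2: thread B executes B1 (x = 0). Shared: x=0 y=5. PCs: A@1 B@1
Step 3: thread A executes A2 (y = y * 2). Shared: x=0 y=10. PCs: A@2 B@1
Step 4: thread A executes A3 (x = y + 1). Shared: x=11 y=10. PCs: A@3 B@1
Step 5: thread A executes A4 (y = x). Shared: x=11 y=11. PCs: A@4 B@1
Step 6: thread B executes B2 (y = y + 1). Shared: x=11 y=12. PCs: A@4 B@2
Step 7: thread B executes B3 (x = x - 1). Shared: x=10 y=12. PCs: A@4 B@3

Answer: x=10 y=12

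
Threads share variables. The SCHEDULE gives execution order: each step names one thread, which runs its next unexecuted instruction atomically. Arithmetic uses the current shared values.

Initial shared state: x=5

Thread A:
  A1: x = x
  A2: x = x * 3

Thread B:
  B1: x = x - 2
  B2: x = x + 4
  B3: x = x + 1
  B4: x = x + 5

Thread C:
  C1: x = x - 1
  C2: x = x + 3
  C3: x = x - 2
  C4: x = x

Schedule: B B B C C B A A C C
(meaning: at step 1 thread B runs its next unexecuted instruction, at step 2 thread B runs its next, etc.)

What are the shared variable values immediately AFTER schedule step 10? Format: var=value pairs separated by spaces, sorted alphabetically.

Step 1: thread B executes B1 (x = x - 2). Shared: x=3. PCs: A@0 B@1 C@0
Step 2: thread B executes B2 (x = x + 4). Shared: x=7. PCs: A@0 B@2 C@0
Step 3: thread B executes B3 (x = x + 1). Shared: x=8. PCs: A@0 B@3 C@0
Step 4: thread C executes C1 (x = x - 1). Shared: x=7. PCs: A@0 B@3 C@1
Step 5: thread C executes C2 (x = x + 3). Shared: x=10. PCs: A@0 B@3 C@2
Step 6: thread B executes B4 (x = x + 5). Shared: x=15. PCs: A@0 B@4 C@2
Step 7: thread A executes A1 (x = x). Shared: x=15. PCs: A@1 B@4 C@2
Step 8: thread A executes A2 (x = x * 3). Shared: x=45. PCs: A@2 B@4 C@2
Step 9: thread C executes C3 (x = x - 2). Shared: x=43. PCs: A@2 B@4 C@3
Step 10: thread C executes C4 (x = x). Shared: x=43. PCs: A@2 B@4 C@4

Answer: x=43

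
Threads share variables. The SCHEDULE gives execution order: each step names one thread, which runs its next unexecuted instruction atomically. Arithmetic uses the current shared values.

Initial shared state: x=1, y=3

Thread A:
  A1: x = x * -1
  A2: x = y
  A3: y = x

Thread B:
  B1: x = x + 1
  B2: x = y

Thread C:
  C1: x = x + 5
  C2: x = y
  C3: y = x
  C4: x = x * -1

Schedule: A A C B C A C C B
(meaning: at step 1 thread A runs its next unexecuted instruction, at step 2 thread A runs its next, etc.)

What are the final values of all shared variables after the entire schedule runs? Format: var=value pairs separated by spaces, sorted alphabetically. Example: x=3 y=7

Step 1: thread A executes A1 (x = x * -1). Shared: x=-1 y=3. PCs: A@1 B@0 C@0
Step 2: thread A executes A2 (x = y). Shared: x=3 y=3. PCs: A@2 B@0 C@0
Step 3: thread C executes C1 (x = x + 5). Shared: x=8 y=3. PCs: A@2 B@0 C@1
Step 4: thread B executes B1 (x = x + 1). Shared: x=9 y=3. PCs: A@2 B@1 C@1
Step 5: thread C executes C2 (x = y). Shared: x=3 y=3. PCs: A@2 B@1 C@2
Step 6: thread A executes A3 (y = x). Shared: x=3 y=3. PCs: A@3 B@1 C@2
Step 7: thread C executes C3 (y = x). Shared: x=3 y=3. PCs: A@3 B@1 C@3
Step 8: thread C executes C4 (x = x * -1). Shared: x=-3 y=3. PCs: A@3 B@1 C@4
Step 9: thread B executes B2 (x = y). Shared: x=3 y=3. PCs: A@3 B@2 C@4

Answer: x=3 y=3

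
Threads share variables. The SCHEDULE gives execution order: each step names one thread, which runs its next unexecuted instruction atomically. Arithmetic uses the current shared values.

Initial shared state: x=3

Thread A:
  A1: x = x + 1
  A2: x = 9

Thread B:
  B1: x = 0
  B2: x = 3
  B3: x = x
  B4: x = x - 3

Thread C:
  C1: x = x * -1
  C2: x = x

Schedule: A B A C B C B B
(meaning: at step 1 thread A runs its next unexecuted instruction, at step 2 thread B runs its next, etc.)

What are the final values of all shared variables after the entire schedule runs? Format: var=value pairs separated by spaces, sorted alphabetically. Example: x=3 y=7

Answer: x=0

Derivation:
Step 1: thread A executes A1 (x = x + 1). Shared: x=4. PCs: A@1 B@0 C@0
Step 2: thread B executes B1 (x = 0). Shared: x=0. PCs: A@1 B@1 C@0
Step 3: thread A executes A2 (x = 9). Shared: x=9. PCs: A@2 B@1 C@0
Step 4: thread C executes C1 (x = x * -1). Shared: x=-9. PCs: A@2 B@1 C@1
Step 5: thread B executes B2 (x = 3). Shared: x=3. PCs: A@2 B@2 C@1
Step 6: thread C executes C2 (x = x). Shared: x=3. PCs: A@2 B@2 C@2
Step 7: thread B executes B3 (x = x). Shared: x=3. PCs: A@2 B@3 C@2
Step 8: thread B executes B4 (x = x - 3). Shared: x=0. PCs: A@2 B@4 C@2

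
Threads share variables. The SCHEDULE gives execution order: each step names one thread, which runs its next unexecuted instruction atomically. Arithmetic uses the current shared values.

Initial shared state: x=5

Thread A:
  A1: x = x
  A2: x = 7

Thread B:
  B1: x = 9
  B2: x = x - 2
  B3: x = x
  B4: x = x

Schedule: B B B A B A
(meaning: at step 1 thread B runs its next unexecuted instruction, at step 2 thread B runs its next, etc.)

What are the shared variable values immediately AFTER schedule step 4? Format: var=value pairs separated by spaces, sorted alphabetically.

Answer: x=7

Derivation:
Step 1: thread B executes B1 (x = 9). Shared: x=9. PCs: A@0 B@1
Step 2: thread B executes B2 (x = x - 2). Shared: x=7. PCs: A@0 B@2
Step 3: thread B executes B3 (x = x). Shared: x=7. PCs: A@0 B@3
Step 4: thread A executes A1 (x = x). Shared: x=7. PCs: A@1 B@3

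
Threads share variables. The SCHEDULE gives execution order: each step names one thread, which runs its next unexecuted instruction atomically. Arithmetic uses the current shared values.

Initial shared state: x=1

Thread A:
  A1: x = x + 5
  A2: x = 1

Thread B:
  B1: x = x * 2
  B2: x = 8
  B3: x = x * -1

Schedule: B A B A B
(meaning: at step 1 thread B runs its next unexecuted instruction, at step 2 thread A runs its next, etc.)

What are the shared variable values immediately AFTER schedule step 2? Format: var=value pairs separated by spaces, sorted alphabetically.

Step 1: thread B executes B1 (x = x * 2). Shared: x=2. PCs: A@0 B@1
Step 2: thread A executes A1 (x = x + 5). Shared: x=7. PCs: A@1 B@1

Answer: x=7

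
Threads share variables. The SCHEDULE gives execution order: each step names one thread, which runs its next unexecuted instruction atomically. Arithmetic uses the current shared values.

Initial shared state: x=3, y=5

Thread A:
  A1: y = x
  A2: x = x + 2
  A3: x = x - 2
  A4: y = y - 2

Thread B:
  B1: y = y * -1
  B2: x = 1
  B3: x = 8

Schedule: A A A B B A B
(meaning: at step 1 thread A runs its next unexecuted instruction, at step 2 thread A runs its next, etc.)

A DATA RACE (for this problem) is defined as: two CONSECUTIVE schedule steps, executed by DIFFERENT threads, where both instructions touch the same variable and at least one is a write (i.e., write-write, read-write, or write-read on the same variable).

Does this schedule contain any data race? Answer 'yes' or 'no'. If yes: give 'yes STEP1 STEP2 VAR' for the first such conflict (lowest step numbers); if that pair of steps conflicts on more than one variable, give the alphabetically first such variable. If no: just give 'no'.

Answer: no

Derivation:
Steps 1,2: same thread (A). No race.
Steps 2,3: same thread (A). No race.
Steps 3,4: A(r=x,w=x) vs B(r=y,w=y). No conflict.
Steps 4,5: same thread (B). No race.
Steps 5,6: B(r=-,w=x) vs A(r=y,w=y). No conflict.
Steps 6,7: A(r=y,w=y) vs B(r=-,w=x). No conflict.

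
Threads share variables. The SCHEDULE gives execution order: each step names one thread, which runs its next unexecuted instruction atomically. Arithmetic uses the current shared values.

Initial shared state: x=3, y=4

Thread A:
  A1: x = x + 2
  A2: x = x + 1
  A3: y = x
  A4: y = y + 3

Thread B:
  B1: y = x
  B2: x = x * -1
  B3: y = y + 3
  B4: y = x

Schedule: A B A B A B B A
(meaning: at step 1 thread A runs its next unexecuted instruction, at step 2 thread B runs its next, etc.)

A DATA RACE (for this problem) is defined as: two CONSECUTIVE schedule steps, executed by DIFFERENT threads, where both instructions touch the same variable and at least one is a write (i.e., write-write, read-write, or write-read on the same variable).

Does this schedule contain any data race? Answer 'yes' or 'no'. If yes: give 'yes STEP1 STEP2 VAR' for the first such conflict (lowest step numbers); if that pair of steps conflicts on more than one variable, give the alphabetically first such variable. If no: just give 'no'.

Steps 1,2: A(x = x + 2) vs B(y = x). RACE on x (W-R).
Steps 2,3: B(y = x) vs A(x = x + 1). RACE on x (R-W).
Steps 3,4: A(x = x + 1) vs B(x = x * -1). RACE on x (W-W).
Steps 4,5: B(x = x * -1) vs A(y = x). RACE on x (W-R).
Steps 5,6: A(y = x) vs B(y = y + 3). RACE on y (W-W).
Steps 6,7: same thread (B). No race.
Steps 7,8: B(y = x) vs A(y = y + 3). RACE on y (W-W).
First conflict at steps 1,2.

Answer: yes 1 2 x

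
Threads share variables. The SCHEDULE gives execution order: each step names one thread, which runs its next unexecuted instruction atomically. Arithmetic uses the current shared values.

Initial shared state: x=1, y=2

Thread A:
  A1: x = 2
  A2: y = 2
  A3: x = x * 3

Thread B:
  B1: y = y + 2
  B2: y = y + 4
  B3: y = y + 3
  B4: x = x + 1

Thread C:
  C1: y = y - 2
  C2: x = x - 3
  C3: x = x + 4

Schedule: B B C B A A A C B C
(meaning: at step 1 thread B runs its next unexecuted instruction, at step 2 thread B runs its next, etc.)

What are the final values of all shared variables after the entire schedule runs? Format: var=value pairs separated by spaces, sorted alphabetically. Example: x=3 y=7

Answer: x=8 y=2

Derivation:
Step 1: thread B executes B1 (y = y + 2). Shared: x=1 y=4. PCs: A@0 B@1 C@0
Step 2: thread B executes B2 (y = y + 4). Shared: x=1 y=8. PCs: A@0 B@2 C@0
Step 3: thread C executes C1 (y = y - 2). Shared: x=1 y=6. PCs: A@0 B@2 C@1
Step 4: thread B executes B3 (y = y + 3). Shared: x=1 y=9. PCs: A@0 B@3 C@1
Step 5: thread A executes A1 (x = 2). Shared: x=2 y=9. PCs: A@1 B@3 C@1
Step 6: thread A executes A2 (y = 2). Shared: x=2 y=2. PCs: A@2 B@3 C@1
Step 7: thread A executes A3 (x = x * 3). Shared: x=6 y=2. PCs: A@3 B@3 C@1
Step 8: thread C executes C2 (x = x - 3). Shared: x=3 y=2. PCs: A@3 B@3 C@2
Step 9: thread B executes B4 (x = x + 1). Shared: x=4 y=2. PCs: A@3 B@4 C@2
Step 10: thread C executes C3 (x = x + 4). Shared: x=8 y=2. PCs: A@3 B@4 C@3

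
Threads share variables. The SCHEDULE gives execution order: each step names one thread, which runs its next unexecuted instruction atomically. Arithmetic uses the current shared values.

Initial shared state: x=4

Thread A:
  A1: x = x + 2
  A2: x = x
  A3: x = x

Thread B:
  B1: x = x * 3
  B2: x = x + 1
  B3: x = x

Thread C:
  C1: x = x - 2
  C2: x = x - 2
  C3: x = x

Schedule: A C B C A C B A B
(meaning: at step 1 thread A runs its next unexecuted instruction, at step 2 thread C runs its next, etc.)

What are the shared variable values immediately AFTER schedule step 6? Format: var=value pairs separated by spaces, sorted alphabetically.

Answer: x=10

Derivation:
Step 1: thread A executes A1 (x = x + 2). Shared: x=6. PCs: A@1 B@0 C@0
Step 2: thread C executes C1 (x = x - 2). Shared: x=4. PCs: A@1 B@0 C@1
Step 3: thread B executes B1 (x = x * 3). Shared: x=12. PCs: A@1 B@1 C@1
Step 4: thread C executes C2 (x = x - 2). Shared: x=10. PCs: A@1 B@1 C@2
Step 5: thread A executes A2 (x = x). Shared: x=10. PCs: A@2 B@1 C@2
Step 6: thread C executes C3 (x = x). Shared: x=10. PCs: A@2 B@1 C@3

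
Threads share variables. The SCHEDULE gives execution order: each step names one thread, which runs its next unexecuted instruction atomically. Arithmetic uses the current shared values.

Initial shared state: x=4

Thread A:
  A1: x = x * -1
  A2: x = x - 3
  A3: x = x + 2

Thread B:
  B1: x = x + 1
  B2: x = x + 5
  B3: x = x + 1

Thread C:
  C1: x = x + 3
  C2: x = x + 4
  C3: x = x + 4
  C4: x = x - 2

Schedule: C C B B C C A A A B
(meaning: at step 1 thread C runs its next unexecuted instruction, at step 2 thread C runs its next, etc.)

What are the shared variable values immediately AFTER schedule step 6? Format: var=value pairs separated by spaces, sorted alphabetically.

Answer: x=19

Derivation:
Step 1: thread C executes C1 (x = x + 3). Shared: x=7. PCs: A@0 B@0 C@1
Step 2: thread C executes C2 (x = x + 4). Shared: x=11. PCs: A@0 B@0 C@2
Step 3: thread B executes B1 (x = x + 1). Shared: x=12. PCs: A@0 B@1 C@2
Step 4: thread B executes B2 (x = x + 5). Shared: x=17. PCs: A@0 B@2 C@2
Step 5: thread C executes C3 (x = x + 4). Shared: x=21. PCs: A@0 B@2 C@3
Step 6: thread C executes C4 (x = x - 2). Shared: x=19. PCs: A@0 B@2 C@4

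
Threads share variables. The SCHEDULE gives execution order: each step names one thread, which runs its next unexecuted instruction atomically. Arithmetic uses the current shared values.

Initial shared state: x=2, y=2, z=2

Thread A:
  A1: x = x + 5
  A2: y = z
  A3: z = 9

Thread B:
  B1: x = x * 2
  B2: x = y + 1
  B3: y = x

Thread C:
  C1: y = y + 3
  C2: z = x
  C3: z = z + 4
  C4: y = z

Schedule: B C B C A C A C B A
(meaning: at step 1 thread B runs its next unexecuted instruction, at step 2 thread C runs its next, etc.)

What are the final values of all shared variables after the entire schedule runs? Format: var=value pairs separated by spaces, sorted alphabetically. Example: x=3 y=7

Step 1: thread B executes B1 (x = x * 2). Shared: x=4 y=2 z=2. PCs: A@0 B@1 C@0
Step 2: thread C executes C1 (y = y + 3). Shared: x=4 y=5 z=2. PCs: A@0 B@1 C@1
Step 3: thread B executes B2 (x = y + 1). Shared: x=6 y=5 z=2. PCs: A@0 B@2 C@1
Step 4: thread C executes C2 (z = x). Shared: x=6 y=5 z=6. PCs: A@0 B@2 C@2
Step 5: thread A executes A1 (x = x + 5). Shared: x=11 y=5 z=6. PCs: A@1 B@2 C@2
Step 6: thread C executes C3 (z = z + 4). Shared: x=11 y=5 z=10. PCs: A@1 B@2 C@3
Step 7: thread A executes A2 (y = z). Shared: x=11 y=10 z=10. PCs: A@2 B@2 C@3
Step 8: thread C executes C4 (y = z). Shared: x=11 y=10 z=10. PCs: A@2 B@2 C@4
Step 9: thread B executes B3 (y = x). Shared: x=11 y=11 z=10. PCs: A@2 B@3 C@4
Step 10: thread A executes A3 (z = 9). Shared: x=11 y=11 z=9. PCs: A@3 B@3 C@4

Answer: x=11 y=11 z=9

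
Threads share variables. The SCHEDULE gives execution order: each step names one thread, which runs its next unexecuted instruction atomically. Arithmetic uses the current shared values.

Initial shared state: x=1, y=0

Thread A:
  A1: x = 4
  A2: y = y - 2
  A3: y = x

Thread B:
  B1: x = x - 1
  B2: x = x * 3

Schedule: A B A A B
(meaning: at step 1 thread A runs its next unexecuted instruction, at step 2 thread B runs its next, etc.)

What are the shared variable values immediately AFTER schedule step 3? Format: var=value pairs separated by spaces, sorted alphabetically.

Answer: x=3 y=-2

Derivation:
Step 1: thread A executes A1 (x = 4). Shared: x=4 y=0. PCs: A@1 B@0
Step 2: thread B executes B1 (x = x - 1). Shared: x=3 y=0. PCs: A@1 B@1
Step 3: thread A executes A2 (y = y - 2). Shared: x=3 y=-2. PCs: A@2 B@1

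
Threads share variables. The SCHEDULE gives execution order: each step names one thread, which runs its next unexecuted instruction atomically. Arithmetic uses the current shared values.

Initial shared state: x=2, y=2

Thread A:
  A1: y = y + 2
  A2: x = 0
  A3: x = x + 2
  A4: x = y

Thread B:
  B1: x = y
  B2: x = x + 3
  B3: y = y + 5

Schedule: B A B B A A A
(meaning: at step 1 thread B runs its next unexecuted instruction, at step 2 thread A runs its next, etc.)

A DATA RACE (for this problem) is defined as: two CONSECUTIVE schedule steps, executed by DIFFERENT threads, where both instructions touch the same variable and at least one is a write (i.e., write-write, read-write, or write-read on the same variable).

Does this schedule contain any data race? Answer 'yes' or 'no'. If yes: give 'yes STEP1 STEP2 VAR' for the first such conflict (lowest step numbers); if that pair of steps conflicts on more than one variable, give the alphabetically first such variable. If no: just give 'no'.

Steps 1,2: B(x = y) vs A(y = y + 2). RACE on y (R-W).
Steps 2,3: A(r=y,w=y) vs B(r=x,w=x). No conflict.
Steps 3,4: same thread (B). No race.
Steps 4,5: B(r=y,w=y) vs A(r=-,w=x). No conflict.
Steps 5,6: same thread (A). No race.
Steps 6,7: same thread (A). No race.
First conflict at steps 1,2.

Answer: yes 1 2 y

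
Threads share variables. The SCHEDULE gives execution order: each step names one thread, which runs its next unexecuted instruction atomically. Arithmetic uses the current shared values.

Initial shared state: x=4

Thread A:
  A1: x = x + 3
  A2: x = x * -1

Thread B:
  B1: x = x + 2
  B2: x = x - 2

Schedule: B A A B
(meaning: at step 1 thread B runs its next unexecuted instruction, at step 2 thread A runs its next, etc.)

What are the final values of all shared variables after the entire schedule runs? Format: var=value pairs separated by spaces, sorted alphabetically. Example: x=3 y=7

Step 1: thread B executes B1 (x = x + 2). Shared: x=6. PCs: A@0 B@1
Step 2: thread A executes A1 (x = x + 3). Shared: x=9. PCs: A@1 B@1
Step 3: thread A executes A2 (x = x * -1). Shared: x=-9. PCs: A@2 B@1
Step 4: thread B executes B2 (x = x - 2). Shared: x=-11. PCs: A@2 B@2

Answer: x=-11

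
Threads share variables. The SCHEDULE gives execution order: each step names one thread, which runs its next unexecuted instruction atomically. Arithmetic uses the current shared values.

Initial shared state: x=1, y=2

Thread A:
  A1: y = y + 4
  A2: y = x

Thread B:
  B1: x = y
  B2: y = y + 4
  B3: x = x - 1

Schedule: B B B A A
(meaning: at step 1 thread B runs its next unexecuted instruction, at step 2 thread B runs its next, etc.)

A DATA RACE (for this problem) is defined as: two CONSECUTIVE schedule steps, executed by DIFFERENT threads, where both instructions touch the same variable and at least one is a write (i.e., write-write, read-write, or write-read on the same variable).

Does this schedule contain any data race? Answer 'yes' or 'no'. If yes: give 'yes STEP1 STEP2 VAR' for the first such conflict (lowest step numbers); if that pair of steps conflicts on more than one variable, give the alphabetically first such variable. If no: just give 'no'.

Steps 1,2: same thread (B). No race.
Steps 2,3: same thread (B). No race.
Steps 3,4: B(r=x,w=x) vs A(r=y,w=y). No conflict.
Steps 4,5: same thread (A). No race.

Answer: no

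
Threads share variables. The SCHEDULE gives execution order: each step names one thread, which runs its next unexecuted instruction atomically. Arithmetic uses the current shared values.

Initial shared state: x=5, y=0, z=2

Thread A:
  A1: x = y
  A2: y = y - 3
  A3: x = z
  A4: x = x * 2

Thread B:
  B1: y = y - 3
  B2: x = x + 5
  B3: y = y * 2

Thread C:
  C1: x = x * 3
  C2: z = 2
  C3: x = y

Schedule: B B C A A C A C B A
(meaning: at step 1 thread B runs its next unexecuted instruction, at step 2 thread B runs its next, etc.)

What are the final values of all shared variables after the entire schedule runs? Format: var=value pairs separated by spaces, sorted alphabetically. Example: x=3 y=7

Step 1: thread B executes B1 (y = y - 3). Shared: x=5 y=-3 z=2. PCs: A@0 B@1 C@0
Step 2: thread B executes B2 (x = x + 5). Shared: x=10 y=-3 z=2. PCs: A@0 B@2 C@0
Step 3: thread C executes C1 (x = x * 3). Shared: x=30 y=-3 z=2. PCs: A@0 B@2 C@1
Step 4: thread A executes A1 (x = y). Shared: x=-3 y=-3 z=2. PCs: A@1 B@2 C@1
Step 5: thread A executes A2 (y = y - 3). Shared: x=-3 y=-6 z=2. PCs: A@2 B@2 C@1
Step 6: thread C executes C2 (z = 2). Shared: x=-3 y=-6 z=2. PCs: A@2 B@2 C@2
Step 7: thread A executes A3 (x = z). Shared: x=2 y=-6 z=2. PCs: A@3 B@2 C@2
Step 8: thread C executes C3 (x = y). Shared: x=-6 y=-6 z=2. PCs: A@3 B@2 C@3
Step 9: thread B executes B3 (y = y * 2). Shared: x=-6 y=-12 z=2. PCs: A@3 B@3 C@3
Step 10: thread A executes A4 (x = x * 2). Shared: x=-12 y=-12 z=2. PCs: A@4 B@3 C@3

Answer: x=-12 y=-12 z=2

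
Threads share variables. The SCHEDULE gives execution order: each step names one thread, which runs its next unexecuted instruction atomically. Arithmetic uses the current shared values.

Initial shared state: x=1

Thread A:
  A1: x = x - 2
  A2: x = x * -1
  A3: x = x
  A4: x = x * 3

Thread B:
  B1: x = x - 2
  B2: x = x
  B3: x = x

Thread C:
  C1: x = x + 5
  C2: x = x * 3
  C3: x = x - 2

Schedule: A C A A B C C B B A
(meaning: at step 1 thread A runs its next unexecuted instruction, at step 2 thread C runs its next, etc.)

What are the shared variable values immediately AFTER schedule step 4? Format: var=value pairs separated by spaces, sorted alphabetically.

Step 1: thread A executes A1 (x = x - 2). Shared: x=-1. PCs: A@1 B@0 C@0
Step 2: thread C executes C1 (x = x + 5). Shared: x=4. PCs: A@1 B@0 C@1
Step 3: thread A executes A2 (x = x * -1). Shared: x=-4. PCs: A@2 B@0 C@1
Step 4: thread A executes A3 (x = x). Shared: x=-4. PCs: A@3 B@0 C@1

Answer: x=-4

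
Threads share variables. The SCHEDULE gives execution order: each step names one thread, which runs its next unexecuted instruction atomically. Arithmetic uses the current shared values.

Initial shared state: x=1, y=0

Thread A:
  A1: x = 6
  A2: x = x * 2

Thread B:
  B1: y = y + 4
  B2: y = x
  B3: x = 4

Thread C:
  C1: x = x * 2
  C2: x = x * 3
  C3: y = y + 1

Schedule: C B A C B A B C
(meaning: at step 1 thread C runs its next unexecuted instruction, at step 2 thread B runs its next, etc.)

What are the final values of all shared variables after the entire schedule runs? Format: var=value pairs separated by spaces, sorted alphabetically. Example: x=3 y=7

Answer: x=4 y=19

Derivation:
Step 1: thread C executes C1 (x = x * 2). Shared: x=2 y=0. PCs: A@0 B@0 C@1
Step 2: thread B executes B1 (y = y + 4). Shared: x=2 y=4. PCs: A@0 B@1 C@1
Step 3: thread A executes A1 (x = 6). Shared: x=6 y=4. PCs: A@1 B@1 C@1
Step 4: thread C executes C2 (x = x * 3). Shared: x=18 y=4. PCs: A@1 B@1 C@2
Step 5: thread B executes B2 (y = x). Shared: x=18 y=18. PCs: A@1 B@2 C@2
Step 6: thread A executes A2 (x = x * 2). Shared: x=36 y=18. PCs: A@2 B@2 C@2
Step 7: thread B executes B3 (x = 4). Shared: x=4 y=18. PCs: A@2 B@3 C@2
Step 8: thread C executes C3 (y = y + 1). Shared: x=4 y=19. PCs: A@2 B@3 C@3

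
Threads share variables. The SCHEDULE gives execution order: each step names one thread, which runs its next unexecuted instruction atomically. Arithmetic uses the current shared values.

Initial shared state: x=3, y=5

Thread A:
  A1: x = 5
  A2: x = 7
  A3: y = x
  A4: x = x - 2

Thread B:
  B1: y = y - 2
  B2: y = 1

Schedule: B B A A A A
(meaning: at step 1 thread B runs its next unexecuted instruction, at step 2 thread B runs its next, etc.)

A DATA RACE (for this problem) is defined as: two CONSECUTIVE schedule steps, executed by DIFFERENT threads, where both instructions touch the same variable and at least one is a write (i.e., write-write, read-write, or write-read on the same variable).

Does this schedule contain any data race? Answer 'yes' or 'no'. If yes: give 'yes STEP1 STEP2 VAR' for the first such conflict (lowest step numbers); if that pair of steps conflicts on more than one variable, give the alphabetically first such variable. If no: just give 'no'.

Answer: no

Derivation:
Steps 1,2: same thread (B). No race.
Steps 2,3: B(r=-,w=y) vs A(r=-,w=x). No conflict.
Steps 3,4: same thread (A). No race.
Steps 4,5: same thread (A). No race.
Steps 5,6: same thread (A). No race.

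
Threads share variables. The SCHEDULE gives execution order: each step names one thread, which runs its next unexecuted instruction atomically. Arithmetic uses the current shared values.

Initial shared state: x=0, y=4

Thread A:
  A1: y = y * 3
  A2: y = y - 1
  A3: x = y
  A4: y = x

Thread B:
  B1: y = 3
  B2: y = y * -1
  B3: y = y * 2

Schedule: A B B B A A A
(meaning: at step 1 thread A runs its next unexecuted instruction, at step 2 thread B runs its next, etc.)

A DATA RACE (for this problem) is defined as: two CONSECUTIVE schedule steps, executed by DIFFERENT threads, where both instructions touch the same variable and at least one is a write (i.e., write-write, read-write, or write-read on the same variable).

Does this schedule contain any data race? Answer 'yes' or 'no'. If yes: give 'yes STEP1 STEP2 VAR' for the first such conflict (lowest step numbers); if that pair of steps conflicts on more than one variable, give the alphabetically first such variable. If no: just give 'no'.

Answer: yes 1 2 y

Derivation:
Steps 1,2: A(y = y * 3) vs B(y = 3). RACE on y (W-W).
Steps 2,3: same thread (B). No race.
Steps 3,4: same thread (B). No race.
Steps 4,5: B(y = y * 2) vs A(y = y - 1). RACE on y (W-W).
Steps 5,6: same thread (A). No race.
Steps 6,7: same thread (A). No race.
First conflict at steps 1,2.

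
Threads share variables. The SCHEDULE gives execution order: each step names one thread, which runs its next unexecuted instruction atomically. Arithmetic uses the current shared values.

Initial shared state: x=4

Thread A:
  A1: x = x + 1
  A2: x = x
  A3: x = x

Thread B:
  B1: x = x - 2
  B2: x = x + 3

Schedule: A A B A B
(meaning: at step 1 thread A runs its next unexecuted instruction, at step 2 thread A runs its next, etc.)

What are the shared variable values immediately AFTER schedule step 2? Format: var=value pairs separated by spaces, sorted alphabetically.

Answer: x=5

Derivation:
Step 1: thread A executes A1 (x = x + 1). Shared: x=5. PCs: A@1 B@0
Step 2: thread A executes A2 (x = x). Shared: x=5. PCs: A@2 B@0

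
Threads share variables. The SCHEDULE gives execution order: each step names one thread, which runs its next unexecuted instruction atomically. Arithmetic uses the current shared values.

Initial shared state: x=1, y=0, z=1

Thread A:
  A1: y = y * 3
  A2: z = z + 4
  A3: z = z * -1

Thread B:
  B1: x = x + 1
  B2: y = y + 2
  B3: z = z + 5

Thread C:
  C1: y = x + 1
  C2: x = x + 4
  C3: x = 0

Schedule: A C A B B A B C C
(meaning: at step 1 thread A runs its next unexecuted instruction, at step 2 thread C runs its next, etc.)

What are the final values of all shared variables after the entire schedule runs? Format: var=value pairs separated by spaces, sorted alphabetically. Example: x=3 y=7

Answer: x=0 y=4 z=0

Derivation:
Step 1: thread A executes A1 (y = y * 3). Shared: x=1 y=0 z=1. PCs: A@1 B@0 C@0
Step 2: thread C executes C1 (y = x + 1). Shared: x=1 y=2 z=1. PCs: A@1 B@0 C@1
Step 3: thread A executes A2 (z = z + 4). Shared: x=1 y=2 z=5. PCs: A@2 B@0 C@1
Step 4: thread B executes B1 (x = x + 1). Shared: x=2 y=2 z=5. PCs: A@2 B@1 C@1
Step 5: thread B executes B2 (y = y + 2). Shared: x=2 y=4 z=5. PCs: A@2 B@2 C@1
Step 6: thread A executes A3 (z = z * -1). Shared: x=2 y=4 z=-5. PCs: A@3 B@2 C@1
Step 7: thread B executes B3 (z = z + 5). Shared: x=2 y=4 z=0. PCs: A@3 B@3 C@1
Step 8: thread C executes C2 (x = x + 4). Shared: x=6 y=4 z=0. PCs: A@3 B@3 C@2
Step 9: thread C executes C3 (x = 0). Shared: x=0 y=4 z=0. PCs: A@3 B@3 C@3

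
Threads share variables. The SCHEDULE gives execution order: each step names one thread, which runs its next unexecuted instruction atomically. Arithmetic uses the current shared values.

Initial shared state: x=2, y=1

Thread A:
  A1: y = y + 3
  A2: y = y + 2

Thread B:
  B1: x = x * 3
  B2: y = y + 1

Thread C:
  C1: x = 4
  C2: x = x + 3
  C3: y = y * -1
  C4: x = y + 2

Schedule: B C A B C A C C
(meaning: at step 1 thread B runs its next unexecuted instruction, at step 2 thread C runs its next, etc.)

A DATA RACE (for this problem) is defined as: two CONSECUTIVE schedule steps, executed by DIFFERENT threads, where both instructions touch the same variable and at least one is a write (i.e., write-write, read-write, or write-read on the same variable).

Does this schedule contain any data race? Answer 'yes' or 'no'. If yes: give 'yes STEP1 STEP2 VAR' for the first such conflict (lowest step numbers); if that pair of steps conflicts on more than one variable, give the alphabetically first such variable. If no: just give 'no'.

Steps 1,2: B(x = x * 3) vs C(x = 4). RACE on x (W-W).
Steps 2,3: C(r=-,w=x) vs A(r=y,w=y). No conflict.
Steps 3,4: A(y = y + 3) vs B(y = y + 1). RACE on y (W-W).
Steps 4,5: B(r=y,w=y) vs C(r=x,w=x). No conflict.
Steps 5,6: C(r=x,w=x) vs A(r=y,w=y). No conflict.
Steps 6,7: A(y = y + 2) vs C(y = y * -1). RACE on y (W-W).
Steps 7,8: same thread (C). No race.
First conflict at steps 1,2.

Answer: yes 1 2 x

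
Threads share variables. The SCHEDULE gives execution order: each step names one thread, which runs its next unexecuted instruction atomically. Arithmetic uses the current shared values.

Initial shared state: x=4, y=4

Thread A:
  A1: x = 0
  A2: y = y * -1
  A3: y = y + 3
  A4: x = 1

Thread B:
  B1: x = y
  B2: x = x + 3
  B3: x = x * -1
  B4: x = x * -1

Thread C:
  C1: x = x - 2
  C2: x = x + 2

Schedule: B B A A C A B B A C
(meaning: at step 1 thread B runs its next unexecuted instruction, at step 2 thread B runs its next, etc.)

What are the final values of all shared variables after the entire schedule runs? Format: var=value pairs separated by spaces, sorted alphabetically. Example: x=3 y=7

Answer: x=3 y=-1

Derivation:
Step 1: thread B executes B1 (x = y). Shared: x=4 y=4. PCs: A@0 B@1 C@0
Step 2: thread B executes B2 (x = x + 3). Shared: x=7 y=4. PCs: A@0 B@2 C@0
Step 3: thread A executes A1 (x = 0). Shared: x=0 y=4. PCs: A@1 B@2 C@0
Step 4: thread A executes A2 (y = y * -1). Shared: x=0 y=-4. PCs: A@2 B@2 C@0
Step 5: thread C executes C1 (x = x - 2). Shared: x=-2 y=-4. PCs: A@2 B@2 C@1
Step 6: thread A executes A3 (y = y + 3). Shared: x=-2 y=-1. PCs: A@3 B@2 C@1
Step 7: thread B executes B3 (x = x * -1). Shared: x=2 y=-1. PCs: A@3 B@3 C@1
Step 8: thread B executes B4 (x = x * -1). Shared: x=-2 y=-1. PCs: A@3 B@4 C@1
Step 9: thread A executes A4 (x = 1). Shared: x=1 y=-1. PCs: A@4 B@4 C@1
Step 10: thread C executes C2 (x = x + 2). Shared: x=3 y=-1. PCs: A@4 B@4 C@2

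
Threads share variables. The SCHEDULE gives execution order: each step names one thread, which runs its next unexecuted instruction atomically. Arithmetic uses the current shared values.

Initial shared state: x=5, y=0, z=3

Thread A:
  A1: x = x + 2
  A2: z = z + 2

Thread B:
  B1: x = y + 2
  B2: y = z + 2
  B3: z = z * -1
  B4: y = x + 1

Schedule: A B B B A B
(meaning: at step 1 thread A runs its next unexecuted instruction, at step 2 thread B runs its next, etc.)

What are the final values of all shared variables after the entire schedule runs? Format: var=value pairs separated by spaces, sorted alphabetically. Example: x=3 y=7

Step 1: thread A executes A1 (x = x + 2). Shared: x=7 y=0 z=3. PCs: A@1 B@0
Step 2: thread B executes B1 (x = y + 2). Shared: x=2 y=0 z=3. PCs: A@1 B@1
Step 3: thread B executes B2 (y = z + 2). Shared: x=2 y=5 z=3. PCs: A@1 B@2
Step 4: thread B executes B3 (z = z * -1). Shared: x=2 y=5 z=-3. PCs: A@1 B@3
Step 5: thread A executes A2 (z = z + 2). Shared: x=2 y=5 z=-1. PCs: A@2 B@3
Step 6: thread B executes B4 (y = x + 1). Shared: x=2 y=3 z=-1. PCs: A@2 B@4

Answer: x=2 y=3 z=-1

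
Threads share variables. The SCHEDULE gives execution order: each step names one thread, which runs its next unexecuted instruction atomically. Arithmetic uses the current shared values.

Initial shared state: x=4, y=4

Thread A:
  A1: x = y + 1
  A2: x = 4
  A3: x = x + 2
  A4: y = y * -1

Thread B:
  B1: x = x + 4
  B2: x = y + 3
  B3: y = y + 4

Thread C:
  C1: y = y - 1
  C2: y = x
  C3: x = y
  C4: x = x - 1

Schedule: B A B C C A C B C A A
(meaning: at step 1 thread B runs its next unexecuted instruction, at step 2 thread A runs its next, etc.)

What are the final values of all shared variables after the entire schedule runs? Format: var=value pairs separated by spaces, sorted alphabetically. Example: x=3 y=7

Answer: x=8 y=-11

Derivation:
Step 1: thread B executes B1 (x = x + 4). Shared: x=8 y=4. PCs: A@0 B@1 C@0
Step 2: thread A executes A1 (x = y + 1). Shared: x=5 y=4. PCs: A@1 B@1 C@0
Step 3: thread B executes B2 (x = y + 3). Shared: x=7 y=4. PCs: A@1 B@2 C@0
Step 4: thread C executes C1 (y = y - 1). Shared: x=7 y=3. PCs: A@1 B@2 C@1
Step 5: thread C executes C2 (y = x). Shared: x=7 y=7. PCs: A@1 B@2 C@2
Step 6: thread A executes A2 (x = 4). Shared: x=4 y=7. PCs: A@2 B@2 C@2
Step 7: thread C executes C3 (x = y). Shared: x=7 y=7. PCs: A@2 B@2 C@3
Step 8: thread B executes B3 (y = y + 4). Shared: x=7 y=11. PCs: A@2 B@3 C@3
Step 9: thread C executes C4 (x = x - 1). Shared: x=6 y=11. PCs: A@2 B@3 C@4
Step 10: thread A executes A3 (x = x + 2). Shared: x=8 y=11. PCs: A@3 B@3 C@4
Step 11: thread A executes A4 (y = y * -1). Shared: x=8 y=-11. PCs: A@4 B@3 C@4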